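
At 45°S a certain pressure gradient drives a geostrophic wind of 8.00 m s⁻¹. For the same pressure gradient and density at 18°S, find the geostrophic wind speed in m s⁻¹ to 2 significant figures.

18 m s⁻¹

With the same pressure gradient and density, V_g ∝ 1/f ∝ 1/sin φ.
V₂ = V₁ · sin φ₁ / sin φ₂ = 8.00 × sin 45° / sin 18°
V₂ = 8.00 × 0.7071/0.3090 = 18 m s⁻¹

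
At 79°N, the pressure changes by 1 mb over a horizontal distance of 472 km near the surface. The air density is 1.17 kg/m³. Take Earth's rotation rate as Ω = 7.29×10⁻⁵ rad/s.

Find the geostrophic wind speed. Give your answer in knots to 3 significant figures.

2.46 knots

Coriolis parameter at 79°N:
f = 2Ω sin φ = 2 × 7.29×10⁻⁵ × sin 79° = 1.43×10⁻⁴ s⁻¹
Pressure gradient: |∂P/∂n| = 100 Pa / 472000 m = 2.12×10⁻⁴ Pa/m
Geostrophic balance (pressure-gradient force = Coriolis force):
V_g = (1/(fρ)) |∂P/∂n| = 2.12×10⁻⁴ / (1.43×10⁻⁴ × 1.17) = 1.27 m/s
Converting: 1.27 m/s × 1.944 = 2.46 knots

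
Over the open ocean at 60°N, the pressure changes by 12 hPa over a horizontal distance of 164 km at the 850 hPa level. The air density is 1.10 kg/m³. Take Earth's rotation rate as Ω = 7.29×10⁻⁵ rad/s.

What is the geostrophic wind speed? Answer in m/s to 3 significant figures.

52.7 m/s

Coriolis parameter at 60°N:
f = 2Ω sin φ = 2 × 7.29×10⁻⁵ × sin 60° = 1.26×10⁻⁴ s⁻¹
Pressure gradient: |∂P/∂n| = 1200 Pa / 164000 m = 7.32×10⁻³ Pa/m
Geostrophic balance (pressure-gradient force = Coriolis force):
V_g = (1/(fρ)) |∂P/∂n| = 7.32×10⁻³ / (1.26×10⁻⁴ × 1.10) = 52.7 m/s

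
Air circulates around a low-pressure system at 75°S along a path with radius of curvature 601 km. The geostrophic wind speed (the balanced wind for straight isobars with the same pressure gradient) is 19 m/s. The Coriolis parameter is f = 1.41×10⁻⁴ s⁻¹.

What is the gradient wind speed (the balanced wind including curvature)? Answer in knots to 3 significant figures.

31.1 knots

Around a low, centrifugal force acts outward with Coriolis, so pressure-gradient force balances both:
(1/ρ)|∂P/∂n| = fV + V²/R  →  V² + fR·V − fR·V_g = 0
With fR = 1.41×10⁻⁴ × 601×10³ m = 84.7 m/s:
V = [−fR + √((fR)² + 4 fR V_g)]/2 = [−84.7 + √(84.7² + 4×84.7×19)]/2 = 16 m/s
Subgeostrophic (V < V_g = 19 m/s), as expected around a low.
Converting: 16 m/s × 1.944 = 31.1 knots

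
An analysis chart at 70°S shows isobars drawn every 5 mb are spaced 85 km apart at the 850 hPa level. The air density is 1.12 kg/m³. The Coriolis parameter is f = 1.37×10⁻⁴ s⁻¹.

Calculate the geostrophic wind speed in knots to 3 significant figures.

74.5 knots

Pressure gradient: |∂P/∂n| = 500 Pa / 85000 m = 5.88×10⁻³ Pa/m
Geostrophic balance (pressure-gradient force = Coriolis force):
V_g = (1/(fρ)) |∂P/∂n| = 5.88×10⁻³ / (1.37×10⁻⁴ × 1.12) = 38.3 m/s
Converting: 38.3 m/s × 1.944 = 74.5 knots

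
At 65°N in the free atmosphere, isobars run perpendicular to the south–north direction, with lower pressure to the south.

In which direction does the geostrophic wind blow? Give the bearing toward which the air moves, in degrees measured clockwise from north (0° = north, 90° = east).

The pressure-gradient force points toward the south (bearing 180°).
Geostrophic balance: in the Northern Hemisphere the Coriolis force deflects motion to the right, so the geostrophic wind blows 90° to the right of the pressure-gradient force (low pressure on the left).
Rotating 180° by 90° clockwise gives 270° — the wind blows toward the west.

270°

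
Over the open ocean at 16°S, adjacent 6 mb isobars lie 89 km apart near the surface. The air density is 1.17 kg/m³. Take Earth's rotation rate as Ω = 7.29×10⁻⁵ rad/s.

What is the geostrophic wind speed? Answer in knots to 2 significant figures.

Coriolis parameter at 16°S:
f = 2Ω sin φ = 2 × 7.29×10⁻⁵ × sin 16° = 4.02×10⁻⁵ s⁻¹
Pressure gradient: |∂P/∂n| = 600 Pa / 89000 m = 6.74×10⁻³ Pa/m
Geostrophic balance (pressure-gradient force = Coriolis force):
V_g = (1/(fρ)) |∂P/∂n| = 6.74×10⁻³ / (4.02×10⁻⁵ × 1.17) = 143 m/s
Converting: 143 m/s × 1.944 = 280 knots

280 knots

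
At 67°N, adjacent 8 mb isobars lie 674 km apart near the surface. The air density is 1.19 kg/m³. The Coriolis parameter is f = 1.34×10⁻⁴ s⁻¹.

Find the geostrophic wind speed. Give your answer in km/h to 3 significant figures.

Pressure gradient: |∂P/∂n| = 800 Pa / 674000 m = 1.19×10⁻³ Pa/m
Geostrophic balance (pressure-gradient force = Coriolis force):
V_g = (1/(fρ)) |∂P/∂n| = 1.19×10⁻³ / (1.34×10⁻⁴ × 1.19) = 7.44 m/s
Converting: 7.44 m/s × 3.6 = 26.8 km/h

26.8 km/h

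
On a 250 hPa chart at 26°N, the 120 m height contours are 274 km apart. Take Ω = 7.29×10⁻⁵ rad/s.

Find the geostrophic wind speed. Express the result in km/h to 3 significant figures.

Coriolis parameter at 26°N:
f = 2Ω sin φ = 2 × 7.29×10⁻⁵ × sin 26° = 6.39×10⁻⁵ s⁻¹
Height gradient: |∂Z/∂n| = 120 m / 274000 m = 4.38×10⁻⁴
On a pressure surface, geostrophic balance gives V_g = (g/f)|∂Z/∂n|:
V_g = 9.81 × 4.38×10⁻⁴ / 6.39×10⁻⁵ = 67.2 m/s
Converting: 67.2 m/s × 3.6 = 242 km/h

242 km/h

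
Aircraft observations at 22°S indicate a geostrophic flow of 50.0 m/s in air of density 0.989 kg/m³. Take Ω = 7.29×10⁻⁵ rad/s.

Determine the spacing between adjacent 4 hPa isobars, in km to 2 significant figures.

Coriolis parameter at 22°S:
f = 2Ω sin φ = 2 × 7.29×10⁻⁵ × sin 22° = 5.46×10⁻⁵ s⁻¹
Geostrophic balance rearranged: |∂P/∂n| = f ρ V_g
|∂P/∂n| = 5.46×10⁻⁵ × 0.989 × 50.0 = 2.70×10⁻³ Pa/m
Isobar spacing: Δn = ΔP/|∂P/∂n| = 400 Pa / 2.70×10⁻³ Pa/m = 148102 m ≈ 150 km

150 km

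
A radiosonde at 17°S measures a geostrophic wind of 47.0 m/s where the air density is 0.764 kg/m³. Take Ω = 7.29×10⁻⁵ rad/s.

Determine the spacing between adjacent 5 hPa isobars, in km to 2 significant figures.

Coriolis parameter at 17°S:
f = 2Ω sin φ = 2 × 7.29×10⁻⁵ × sin 17° = 4.26×10⁻⁵ s⁻¹
Geostrophic balance rearranged: |∂P/∂n| = f ρ V_g
|∂P/∂n| = 4.26×10⁻⁵ × 0.764 × 47.0 = 1.53×10⁻³ Pa/m
Isobar spacing: Δn = ΔP/|∂P/∂n| = 500 Pa / 1.53×10⁻³ Pa/m = 326652 m ≈ 330 km

330 km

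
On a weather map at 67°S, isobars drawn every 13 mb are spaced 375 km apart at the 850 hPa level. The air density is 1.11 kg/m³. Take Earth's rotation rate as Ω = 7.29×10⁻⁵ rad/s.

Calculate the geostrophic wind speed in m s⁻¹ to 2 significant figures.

Coriolis parameter at 67°S:
f = 2Ω sin φ = 2 × 7.29×10⁻⁵ × sin 67° = 1.34×10⁻⁴ s⁻¹
Pressure gradient: |∂P/∂n| = 1300 Pa / 375000 m = 3.47×10⁻³ Pa/m
Geostrophic balance (pressure-gradient force = Coriolis force):
V_g = (1/(fρ)) |∂P/∂n| = 3.47×10⁻³ / (1.34×10⁻⁴ × 1.11) = 23.3 m/s

23 m s⁻¹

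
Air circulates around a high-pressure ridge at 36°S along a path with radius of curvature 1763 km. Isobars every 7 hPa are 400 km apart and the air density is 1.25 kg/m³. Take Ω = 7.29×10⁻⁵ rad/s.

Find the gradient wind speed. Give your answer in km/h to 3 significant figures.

67.1 km/h

Coriolis parameter at 36°S:
f = 2Ω sin φ = 2 × 7.29×10⁻⁵ × sin 36° = 8.57×10⁻⁵ s⁻¹
Pressure gradient: |∂P/∂n| = 700 Pa / 400000 m = 1.75×10⁻³ Pa/m
Geostrophic speed: V_g = |∂P/∂n|/(fρ) = 1.75×10⁻³/(8.57×10⁻⁵ × 1.25) = 16.3 m/s
Around a high, pressure-gradient force acts outward with centrifugal, so Coriolis balances both:
fV = (1/ρ)|∂P/∂n| + V²/R  →  V² − fR·V + fR·V_g = 0
With fR = 8.57×10⁻⁵ × 1763×10³ m = 151 m/s:
V = [fR − √((fR)² − 4 fR V_g)]/2 = [151 − √(151² − 4×151×16.3)]/2 = 18.6 m/s
Supergeostrophic (V > V_g = 16.3 m/s), as expected around a high.
Converting: 18.6 m/s × 3.6 = 67.1 km/h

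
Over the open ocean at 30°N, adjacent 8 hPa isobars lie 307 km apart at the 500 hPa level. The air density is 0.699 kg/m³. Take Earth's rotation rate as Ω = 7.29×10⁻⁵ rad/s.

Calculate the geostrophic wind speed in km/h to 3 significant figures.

184 km/h

Coriolis parameter at 30°N:
f = 2Ω sin φ = 2 × 7.29×10⁻⁵ × sin 30° = 7.29×10⁻⁵ s⁻¹
Pressure gradient: |∂P/∂n| = 800 Pa / 307000 m = 2.61×10⁻³ Pa/m
Geostrophic balance (pressure-gradient force = Coriolis force):
V_g = (1/(fρ)) |∂P/∂n| = 2.61×10⁻³ / (7.29×10⁻⁵ × 0.699) = 51.1 m/s
Converting: 51.1 m/s × 3.6 = 184 km/h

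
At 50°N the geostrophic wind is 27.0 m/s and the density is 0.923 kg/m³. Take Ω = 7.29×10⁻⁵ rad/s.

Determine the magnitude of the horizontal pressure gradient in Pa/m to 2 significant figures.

Coriolis parameter at 50°N:
f = 2Ω sin φ = 2 × 7.29×10⁻⁵ × sin 50° = 1.12×10⁻⁴ s⁻¹
Geostrophic balance rearranged: |∂P/∂n| = f ρ V_g
|∂P/∂n| = 1.12×10⁻⁴ × 0.923 × 27.0 = 2.78×10⁻³ Pa/m

2.8×10⁻³ Pa/m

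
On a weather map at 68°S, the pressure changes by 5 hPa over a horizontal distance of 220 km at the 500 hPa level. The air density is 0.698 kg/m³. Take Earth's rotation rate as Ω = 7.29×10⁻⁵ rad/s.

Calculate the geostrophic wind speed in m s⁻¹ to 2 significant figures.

24 m s⁻¹

Coriolis parameter at 68°S:
f = 2Ω sin φ = 2 × 7.29×10⁻⁵ × sin 68° = 1.35×10⁻⁴ s⁻¹
Pressure gradient: |∂P/∂n| = 500 Pa / 220000 m = 2.27×10⁻³ Pa/m
Geostrophic balance (pressure-gradient force = Coriolis force):
V_g = (1/(fρ)) |∂P/∂n| = 2.27×10⁻³ / (1.35×10⁻⁴ × 0.698) = 24.1 m/s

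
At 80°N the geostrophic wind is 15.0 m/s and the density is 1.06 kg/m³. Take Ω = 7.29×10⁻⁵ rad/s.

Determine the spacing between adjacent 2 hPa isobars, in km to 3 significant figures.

87.6 km

Coriolis parameter at 80°N:
f = 2Ω sin φ = 2 × 7.29×10⁻⁵ × sin 80° = 1.44×10⁻⁴ s⁻¹
Geostrophic balance rearranged: |∂P/∂n| = f ρ V_g
|∂P/∂n| = 1.44×10⁻⁴ × 1.06 × 15.0 = 2.28×10⁻³ Pa/m
Isobar spacing: Δn = ΔP/|∂P/∂n| = 200 Pa / 2.28×10⁻³ Pa/m = 87604 m ≈ 87.6 km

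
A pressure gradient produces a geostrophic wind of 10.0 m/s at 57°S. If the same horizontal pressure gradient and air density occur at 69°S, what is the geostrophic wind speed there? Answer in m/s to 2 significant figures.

9.0 m/s

With the same pressure gradient and density, V_g ∝ 1/f ∝ 1/sin φ.
V₂ = V₁ · sin φ₁ / sin φ₂ = 10.0 × sin 57° / sin 69°
V₂ = 10.0 × 0.8387/0.9336 = 9.0 m/s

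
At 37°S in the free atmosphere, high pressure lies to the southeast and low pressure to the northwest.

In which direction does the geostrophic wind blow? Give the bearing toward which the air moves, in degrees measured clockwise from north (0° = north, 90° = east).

225°

The pressure-gradient force points toward the northwest (bearing 315°).
Geostrophic balance: in the Southern Hemisphere the Coriolis force deflects motion to the left, so the geostrophic wind blows 90° to the left of the pressure-gradient force (low pressure on the right).
Rotating 315° by 90° counterclockwise gives 225° — the wind blows toward the southwest.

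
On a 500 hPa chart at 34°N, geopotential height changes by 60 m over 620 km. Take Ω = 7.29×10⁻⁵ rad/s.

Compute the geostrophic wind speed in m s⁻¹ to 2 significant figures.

Coriolis parameter at 34°N:
f = 2Ω sin φ = 2 × 7.29×10⁻⁵ × sin 34° = 8.15×10⁻⁵ s⁻¹
Height gradient: |∂Z/∂n| = 60 m / 620000 m = 9.68×10⁻⁵
On a pressure surface, geostrophic balance gives V_g = (g/f)|∂Z/∂n|:
V_g = 9.81 × 9.68×10⁻⁵ / 8.15×10⁻⁵ = 11.6 m/s

12 m s⁻¹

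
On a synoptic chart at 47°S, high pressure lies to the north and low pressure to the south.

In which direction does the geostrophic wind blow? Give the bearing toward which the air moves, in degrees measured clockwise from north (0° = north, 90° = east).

The pressure-gradient force points toward the south (bearing 180°).
Geostrophic balance: in the Southern Hemisphere the Coriolis force deflects motion to the left, so the geostrophic wind blows 90° to the left of the pressure-gradient force (low pressure on the right).
Rotating 180° by 90° counterclockwise gives 090° — the wind blows toward the east.

090°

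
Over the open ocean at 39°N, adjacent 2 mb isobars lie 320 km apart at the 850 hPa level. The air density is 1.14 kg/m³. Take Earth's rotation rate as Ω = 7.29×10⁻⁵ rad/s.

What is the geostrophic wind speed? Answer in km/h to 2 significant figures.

22 km/h

Coriolis parameter at 39°N:
f = 2Ω sin φ = 2 × 7.29×10⁻⁵ × sin 39° = 9.18×10⁻⁵ s⁻¹
Pressure gradient: |∂P/∂n| = 200 Pa / 320000 m = 6.25×10⁻⁴ Pa/m
Geostrophic balance (pressure-gradient force = Coriolis force):
V_g = (1/(fρ)) |∂P/∂n| = 6.25×10⁻⁴ / (9.18×10⁻⁵ × 1.14) = 5.98 m/s
Converting: 5.98 m/s × 3.6 = 22 km/h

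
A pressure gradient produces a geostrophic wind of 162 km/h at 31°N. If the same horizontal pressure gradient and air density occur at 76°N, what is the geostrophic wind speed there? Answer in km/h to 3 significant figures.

With the same pressure gradient and density, V_g ∝ 1/f ∝ 1/sin φ.
V₂ = V₁ · sin φ₁ / sin φ₂ = 162 × sin 31° / sin 76°
V₂ = 162 × 0.5150/0.9703 = 86.0 km/h

86.0 km/h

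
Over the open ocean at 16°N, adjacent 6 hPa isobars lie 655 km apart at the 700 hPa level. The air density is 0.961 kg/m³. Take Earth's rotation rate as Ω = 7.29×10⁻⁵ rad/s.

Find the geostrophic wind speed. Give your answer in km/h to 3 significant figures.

Coriolis parameter at 16°N:
f = 2Ω sin φ = 2 × 7.29×10⁻⁵ × sin 16° = 4.02×10⁻⁵ s⁻¹
Pressure gradient: |∂P/∂n| = 600 Pa / 655000 m = 9.16×10⁻⁴ Pa/m
Geostrophic balance (pressure-gradient force = Coriolis force):
V_g = (1/(fρ)) |∂P/∂n| = 9.16×10⁻⁴ / (4.02×10⁻⁵ × 0.961) = 23.7 m/s
Converting: 23.7 m/s × 3.6 = 85.4 km/h

85.4 km/h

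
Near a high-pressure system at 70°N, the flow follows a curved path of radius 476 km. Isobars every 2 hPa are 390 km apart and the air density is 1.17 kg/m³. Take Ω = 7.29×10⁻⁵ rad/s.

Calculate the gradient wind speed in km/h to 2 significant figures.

12 km/h

Coriolis parameter at 70°N:
f = 2Ω sin φ = 2 × 7.29×10⁻⁵ × sin 70° = 1.37×10⁻⁴ s⁻¹
Pressure gradient: |∂P/∂n| = 200 Pa / 390000 m = 5.13×10⁻⁴ Pa/m
Geostrophic speed: V_g = |∂P/∂n|/(fρ) = 5.13×10⁻⁴/(1.37×10⁻⁴ × 1.17) = 3.20 m/s
Around a high, pressure-gradient force acts outward with centrifugal, so Coriolis balances both:
fV = (1/ρ)|∂P/∂n| + V²/R  →  V² − fR·V + fR·V_g = 0
With fR = 1.37×10⁻⁴ × 476×10³ m = 65.2 m/s:
V = [fR − √((fR)² − 4 fR V_g)]/2 = [65.2 − √(65.2² − 4×65.2×3.2)]/2 = 3.37 m/s
Supergeostrophic (V > V_g = 3.2 m/s), as expected around a high.
Converting: 3.37 m/s × 3.6 = 12 km/h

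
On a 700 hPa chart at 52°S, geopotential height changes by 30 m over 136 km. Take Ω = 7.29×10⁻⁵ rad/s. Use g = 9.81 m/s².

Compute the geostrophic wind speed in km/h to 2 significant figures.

68 km/h

Coriolis parameter at 52°S:
f = 2Ω sin φ = 2 × 7.29×10⁻⁵ × sin 52° = 1.15×10⁻⁴ s⁻¹
Height gradient: |∂Z/∂n| = 30 m / 136000 m = 2.21×10⁻⁴
On a pressure surface, geostrophic balance gives V_g = (g/f)|∂Z/∂n|:
V_g = 9.81 × 2.21×10⁻⁴ / 1.15×10⁻⁴ = 18.8 m/s
Converting: 18.8 m/s × 3.6 = 68 km/h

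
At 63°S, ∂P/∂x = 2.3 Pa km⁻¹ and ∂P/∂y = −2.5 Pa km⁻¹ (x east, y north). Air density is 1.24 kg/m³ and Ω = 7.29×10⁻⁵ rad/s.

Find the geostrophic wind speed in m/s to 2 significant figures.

Coriolis parameter at 63°S:
f = 2Ω sin φ = 2 × 7.29×10⁻⁵ × sin 63° = 1.30×10⁻⁴ s⁻¹
In the Southern Hemisphere f is negative: f = −1.30×10⁻⁴ s⁻¹.
Component geostrophic relations (x east, y north):
u_g = −(1/(fρ)) ∂P/∂y,  v_g = (1/(fρ)) ∂P/∂x
u_g = −(−2.5×10⁻³)/(−1.30×10⁻⁴ × 1.24) = −15.5 m/s;  v_g = (2.3×10⁻³)/(−1.30×10⁻⁴ × 1.24) = −14.3 m/s
|V_g| = √(u_g² + v_g²) = 21.1 m/s

21 m/s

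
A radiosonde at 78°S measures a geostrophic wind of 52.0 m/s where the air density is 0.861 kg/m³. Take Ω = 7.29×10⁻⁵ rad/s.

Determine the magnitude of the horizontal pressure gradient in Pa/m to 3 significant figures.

Coriolis parameter at 78°S:
f = 2Ω sin φ = 2 × 7.29×10⁻⁵ × sin 78° = 1.43×10⁻⁴ s⁻¹
Geostrophic balance rearranged: |∂P/∂n| = f ρ V_g
|∂P/∂n| = 1.43×10⁻⁴ × 0.861 × 52.0 = 6.39×10⁻³ Pa/m

6.39×10⁻³ Pa/m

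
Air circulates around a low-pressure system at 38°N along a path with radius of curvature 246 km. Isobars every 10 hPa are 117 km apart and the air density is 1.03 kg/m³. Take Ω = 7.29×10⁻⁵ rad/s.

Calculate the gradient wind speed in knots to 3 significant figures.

68.9 knots

Coriolis parameter at 38°N:
f = 2Ω sin φ = 2 × 7.29×10⁻⁵ × sin 38° = 8.98×10⁻⁵ s⁻¹
Pressure gradient: |∂P/∂n| = 1000 Pa / 117000 m = 8.55×10⁻³ Pa/m
Geostrophic speed: V_g = |∂P/∂n|/(fρ) = 8.55×10⁻³/(8.98×10⁻⁵ × 1.03) = 92.4 m/s
Around a low, centrifugal force acts outward with Coriolis, so pressure-gradient force balances both:
(1/ρ)|∂P/∂n| = fV + V²/R  →  V² + fR·V − fR·V_g = 0
With fR = 8.98×10⁻⁵ × 246×10³ m = 22.1 m/s:
V = [−fR + √((fR)² + 4 fR V_g)]/2 = [−22.1 + √(22.1² + 4×22.1×92.4)]/2 = 35.5 m/s
Subgeostrophic (V < V_g = 92.4 m/s), as expected around a low.
Converting: 35.5 m/s × 1.944 = 68.9 knots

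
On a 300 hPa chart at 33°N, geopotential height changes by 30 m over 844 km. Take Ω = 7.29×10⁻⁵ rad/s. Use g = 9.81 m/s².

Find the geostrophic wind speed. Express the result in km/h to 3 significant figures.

Coriolis parameter at 33°N:
f = 2Ω sin φ = 2 × 7.29×10⁻⁵ × sin 33° = 7.94×10⁻⁵ s⁻¹
Height gradient: |∂Z/∂n| = 30 m / 844000 m = 3.55×10⁻⁵
On a pressure surface, geostrophic balance gives V_g = (g/f)|∂Z/∂n|:
V_g = 9.81 × 3.55×10⁻⁵ / 7.94×10⁻⁵ = 4.39 m/s
Converting: 4.39 m/s × 3.6 = 15.8 km/h

15.8 km/h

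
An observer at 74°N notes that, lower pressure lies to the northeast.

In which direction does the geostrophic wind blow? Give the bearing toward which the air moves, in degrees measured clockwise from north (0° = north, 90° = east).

The pressure-gradient force points toward the northeast (bearing 045°).
Geostrophic balance: in the Northern Hemisphere the Coriolis force deflects motion to the right, so the geostrophic wind blows 90° to the right of the pressure-gradient force (low pressure on the left).
Rotating 045° by 90° clockwise gives 135° — the wind blows toward the southeast.

135°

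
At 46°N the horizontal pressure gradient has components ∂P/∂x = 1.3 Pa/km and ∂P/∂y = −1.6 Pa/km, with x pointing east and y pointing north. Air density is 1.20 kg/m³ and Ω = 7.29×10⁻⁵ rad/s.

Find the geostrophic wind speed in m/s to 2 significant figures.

16 m/s

Coriolis parameter at 46°N:
f = 2Ω sin φ = 2 × 7.29×10⁻⁵ × sin 46° = 1.05×10⁻⁴ s⁻¹
Component geostrophic relations (x east, y north):
u_g = −(1/(fρ)) ∂P/∂y,  v_g = (1/(fρ)) ∂P/∂x
u_g = −(−1.6×10⁻³)/(1.05×10⁻⁴ × 1.20) = 12.7 m/s;  v_g = (1.3×10⁻³)/(1.05×10⁻⁴ × 1.20) = 10.3 m/s
|V_g| = √(u_g² + v_g²) = 16.4 m/s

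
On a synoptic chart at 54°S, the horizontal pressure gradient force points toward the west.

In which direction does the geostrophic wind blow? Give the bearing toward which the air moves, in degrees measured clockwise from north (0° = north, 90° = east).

180°

The pressure-gradient force points toward the west (bearing 270°).
Geostrophic balance: in the Southern Hemisphere the Coriolis force deflects motion to the left, so the geostrophic wind blows 90° to the left of the pressure-gradient force (low pressure on the right).
Rotating 270° by 90° counterclockwise gives 180° — the wind blows toward the south.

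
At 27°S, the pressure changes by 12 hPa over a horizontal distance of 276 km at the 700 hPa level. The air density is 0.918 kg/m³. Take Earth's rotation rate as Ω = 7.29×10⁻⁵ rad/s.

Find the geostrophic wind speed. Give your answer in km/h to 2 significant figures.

260 km/h

Coriolis parameter at 27°S:
f = 2Ω sin φ = 2 × 7.29×10⁻⁵ × sin 27° = 6.62×10⁻⁵ s⁻¹
Pressure gradient: |∂P/∂n| = 1200 Pa / 276000 m = 4.35×10⁻³ Pa/m
Geostrophic balance (pressure-gradient force = Coriolis force):
V_g = (1/(fρ)) |∂P/∂n| = 4.35×10⁻³ / (6.62×10⁻⁵ × 0.918) = 71.6 m/s
Converting: 71.6 m/s × 3.6 = 260 km/h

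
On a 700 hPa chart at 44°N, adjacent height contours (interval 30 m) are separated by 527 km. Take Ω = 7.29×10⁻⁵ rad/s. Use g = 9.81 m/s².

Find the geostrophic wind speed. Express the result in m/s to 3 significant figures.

Coriolis parameter at 44°N:
f = 2Ω sin φ = 2 × 7.29×10⁻⁵ × sin 44° = 1.01×10⁻⁴ s⁻¹
Height gradient: |∂Z/∂n| = 30 m / 527000 m = 5.69×10⁻⁵
On a pressure surface, geostrophic balance gives V_g = (g/f)|∂Z/∂n|:
V_g = 9.81 × 5.69×10⁻⁵ / 1.01×10⁻⁴ = 5.51 m/s

5.51 m/s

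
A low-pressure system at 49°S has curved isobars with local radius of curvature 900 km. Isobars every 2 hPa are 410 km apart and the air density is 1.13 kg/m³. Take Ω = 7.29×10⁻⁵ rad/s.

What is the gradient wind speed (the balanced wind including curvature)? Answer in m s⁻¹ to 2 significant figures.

3.8 m s⁻¹

Coriolis parameter at 49°S:
f = 2Ω sin φ = 2 × 7.29×10⁻⁵ × sin 49° = 1.10×10⁻⁴ s⁻¹
Pressure gradient: |∂P/∂n| = 200 Pa / 410000 m = 4.88×10⁻⁴ Pa/m
Geostrophic speed: V_g = |∂P/∂n|/(fρ) = 4.88×10⁻⁴/(1.10×10⁻⁴ × 1.13) = 3.92 m/s
Around a low, centrifugal force acts outward with Coriolis, so pressure-gradient force balances both:
(1/ρ)|∂P/∂n| = fV + V²/R  →  V² + fR·V − fR·V_g = 0
With fR = 1.10×10⁻⁴ × 900×10³ m = 99.0 m/s:
V = [−fR + √((fR)² + 4 fR V_g)]/2 = [−99.0 + √(99.0² + 4×99.0×3.92)]/2 = 3.78 m/s
Subgeostrophic (V < V_g = 3.92 m/s), as expected around a low.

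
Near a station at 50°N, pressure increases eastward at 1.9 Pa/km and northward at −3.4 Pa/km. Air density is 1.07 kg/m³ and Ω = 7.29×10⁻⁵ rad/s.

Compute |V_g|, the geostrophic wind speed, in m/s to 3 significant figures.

Coriolis parameter at 50°N:
f = 2Ω sin φ = 2 × 7.29×10⁻⁵ × sin 50° = 1.12×10⁻⁴ s⁻¹
Component geostrophic relations (x east, y north):
u_g = −(1/(fρ)) ∂P/∂y,  v_g = (1/(fρ)) ∂P/∂x
u_g = −(−3.4×10⁻³)/(1.12×10⁻⁴ × 1.07) = 28.5 m/s;  v_g = (1.9×10⁻³)/(1.12×10⁻⁴ × 1.07) = 15.9 m/s
|V_g| = √(u_g² + v_g²) = 32.6 m/s

32.6 m/s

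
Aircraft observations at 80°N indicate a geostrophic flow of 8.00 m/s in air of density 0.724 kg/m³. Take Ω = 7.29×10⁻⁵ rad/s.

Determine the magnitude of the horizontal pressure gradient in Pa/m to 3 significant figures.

Coriolis parameter at 80°N:
f = 2Ω sin φ = 2 × 7.29×10⁻⁵ × sin 80° = 1.44×10⁻⁴ s⁻¹
Geostrophic balance rearranged: |∂P/∂n| = f ρ V_g
|∂P/∂n| = 1.44×10⁻⁴ × 0.724 × 8.00 = 8.32×10⁻⁴ Pa/m

8.32×10⁻⁴ Pa/m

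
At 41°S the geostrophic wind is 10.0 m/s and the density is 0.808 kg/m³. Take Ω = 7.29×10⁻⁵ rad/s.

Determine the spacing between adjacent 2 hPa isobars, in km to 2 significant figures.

260 km

Coriolis parameter at 41°S:
f = 2Ω sin φ = 2 × 7.29×10⁻⁵ × sin 41° = 9.57×10⁻⁵ s⁻¹
Geostrophic balance rearranged: |∂P/∂n| = f ρ V_g
|∂P/∂n| = 9.57×10⁻⁵ × 0.808 × 10.0 = 7.73×10⁻⁴ Pa/m
Isobar spacing: Δn = ΔP/|∂P/∂n| = 200 Pa / 7.73×10⁻⁴ Pa/m = 258773 m ≈ 260 km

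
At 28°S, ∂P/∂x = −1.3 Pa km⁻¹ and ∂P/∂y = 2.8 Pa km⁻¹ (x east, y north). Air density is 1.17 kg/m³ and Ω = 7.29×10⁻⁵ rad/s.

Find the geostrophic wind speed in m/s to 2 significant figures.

39 m/s

Coriolis parameter at 28°S:
f = 2Ω sin φ = 2 × 7.29×10⁻⁵ × sin 28° = 6.84×10⁻⁵ s⁻¹
In the Southern Hemisphere f is negative: f = −6.84×10⁻⁵ s⁻¹.
Component geostrophic relations (x east, y north):
u_g = −(1/(fρ)) ∂P/∂y,  v_g = (1/(fρ)) ∂P/∂x
u_g = −(2.8×10⁻³)/(−6.84×10⁻⁵ × 1.17) = 35.0 m/s;  v_g = (−1.3×10⁻³)/(−6.84×10⁻⁵ × 1.17) = 16.2 m/s
|V_g| = √(u_g² + v_g²) = 38.5 m/s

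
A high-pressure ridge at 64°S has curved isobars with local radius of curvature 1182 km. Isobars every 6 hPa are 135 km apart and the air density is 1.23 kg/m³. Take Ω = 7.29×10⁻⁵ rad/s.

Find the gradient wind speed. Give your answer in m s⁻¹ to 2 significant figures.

36 m s⁻¹

Coriolis parameter at 64°S:
f = 2Ω sin φ = 2 × 7.29×10⁻⁵ × sin 64° = 1.31×10⁻⁴ s⁻¹
Pressure gradient: |∂P/∂n| = 600 Pa / 135000 m = 4.44×10⁻³ Pa/m
Geostrophic speed: V_g = |∂P/∂n|/(fρ) = 4.44×10⁻³/(1.31×10⁻⁴ × 1.23) = 27.6 m/s
Around a high, pressure-gradient force acts outward with centrifugal, so Coriolis balances both:
fV = (1/ρ)|∂P/∂n| + V²/R  →  V² − fR·V + fR·V_g = 0
With fR = 1.31×10⁻⁴ × 1182×10³ m = 155 m/s:
V = [fR − √((fR)² − 4 fR V_g)]/2 = [155 − √(155² − 4×155×27.6)]/2 = 35.9 m/s
Supergeostrophic (V > V_g = 27.6 m/s), as expected around a high.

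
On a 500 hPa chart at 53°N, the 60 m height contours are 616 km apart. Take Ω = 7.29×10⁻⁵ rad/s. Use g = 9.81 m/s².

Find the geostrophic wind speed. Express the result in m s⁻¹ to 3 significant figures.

8.21 m s⁻¹

Coriolis parameter at 53°N:
f = 2Ω sin φ = 2 × 7.29×10⁻⁵ × sin 53° = 1.16×10⁻⁴ s⁻¹
Height gradient: |∂Z/∂n| = 60 m / 616000 m = 9.74×10⁻⁵
On a pressure surface, geostrophic balance gives V_g = (g/f)|∂Z/∂n|:
V_g = 9.81 × 9.74×10⁻⁵ / 1.16×10⁻⁴ = 8.21 m/s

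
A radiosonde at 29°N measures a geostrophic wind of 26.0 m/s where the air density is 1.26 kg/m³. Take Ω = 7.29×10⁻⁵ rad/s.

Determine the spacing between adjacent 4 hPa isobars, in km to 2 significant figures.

Coriolis parameter at 29°N:
f = 2Ω sin φ = 2 × 7.29×10⁻⁵ × sin 29° = 7.07×10⁻⁵ s⁻¹
Geostrophic balance rearranged: |∂P/∂n| = f ρ V_g
|∂P/∂n| = 7.07×10⁻⁵ × 1.26 × 26.0 = 2.32×10⁻³ Pa/m
Isobar spacing: Δn = ΔP/|∂P/∂n| = 400 Pa / 2.32×10⁻³ Pa/m = 172738 m ≈ 170 km

170 km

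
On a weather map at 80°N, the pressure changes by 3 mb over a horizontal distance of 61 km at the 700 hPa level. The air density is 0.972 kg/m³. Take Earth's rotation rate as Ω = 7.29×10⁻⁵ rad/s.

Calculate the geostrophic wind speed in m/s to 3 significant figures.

Coriolis parameter at 80°N:
f = 2Ω sin φ = 2 × 7.29×10⁻⁵ × sin 80° = 1.44×10⁻⁴ s⁻¹
Pressure gradient: |∂P/∂n| = 300 Pa / 61000 m = 4.92×10⁻³ Pa/m
Geostrophic balance (pressure-gradient force = Coriolis force):
V_g = (1/(fρ)) |∂P/∂n| = 4.92×10⁻³ / (1.44×10⁻⁴ × 0.972) = 35.2 m/s

35.2 m/s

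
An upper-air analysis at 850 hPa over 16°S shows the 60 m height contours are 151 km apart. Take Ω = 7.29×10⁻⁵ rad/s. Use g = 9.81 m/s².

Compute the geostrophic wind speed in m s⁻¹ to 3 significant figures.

97.0 m s⁻¹

Coriolis parameter at 16°S:
f = 2Ω sin φ = 2 × 7.29×10⁻⁵ × sin 16° = 4.02×10⁻⁵ s⁻¹
Height gradient: |∂Z/∂n| = 60 m / 151000 m = 3.97×10⁻⁴
On a pressure surface, geostrophic balance gives V_g = (g/f)|∂Z/∂n|:
V_g = 9.81 × 3.97×10⁻⁴ / 4.02×10⁻⁵ = 97.0 m/s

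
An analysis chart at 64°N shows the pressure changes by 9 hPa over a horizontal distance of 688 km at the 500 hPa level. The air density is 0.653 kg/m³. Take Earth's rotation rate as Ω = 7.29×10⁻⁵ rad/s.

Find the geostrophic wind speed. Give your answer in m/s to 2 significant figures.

Coriolis parameter at 64°N:
f = 2Ω sin φ = 2 × 7.29×10⁻⁵ × sin 64° = 1.31×10⁻⁴ s⁻¹
Pressure gradient: |∂P/∂n| = 900 Pa / 688000 m = 1.31×10⁻³ Pa/m
Geostrophic balance (pressure-gradient force = Coriolis force):
V_g = (1/(fρ)) |∂P/∂n| = 1.31×10⁻³ / (1.31×10⁻⁴ × 0.653) = 15.3 m/s

15 m/s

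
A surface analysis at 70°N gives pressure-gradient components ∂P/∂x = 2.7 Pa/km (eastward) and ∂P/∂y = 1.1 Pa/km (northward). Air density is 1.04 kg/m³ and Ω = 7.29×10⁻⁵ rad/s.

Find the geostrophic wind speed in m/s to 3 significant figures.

Coriolis parameter at 70°N:
f = 2Ω sin φ = 2 × 7.29×10⁻⁵ × sin 70° = 1.37×10⁻⁴ s⁻¹
Component geostrophic relations (x east, y north):
u_g = −(1/(fρ)) ∂P/∂y,  v_g = (1/(fρ)) ∂P/∂x
u_g = −(1.1×10⁻³)/(1.37×10⁻⁴ × 1.04) = −7.72 m/s;  v_g = (2.7×10⁻³)/(1.37×10⁻⁴ × 1.04) = 18.9 m/s
|V_g| = √(u_g² + v_g²) = 20.5 m/s

20.5 m/s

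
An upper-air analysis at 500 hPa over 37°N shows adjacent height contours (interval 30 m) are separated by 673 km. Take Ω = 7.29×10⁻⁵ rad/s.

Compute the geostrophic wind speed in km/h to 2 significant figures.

Coriolis parameter at 37°N:
f = 2Ω sin φ = 2 × 7.29×10⁻⁵ × sin 37° = 8.77×10⁻⁵ s⁻¹
Height gradient: |∂Z/∂n| = 30 m / 673000 m = 4.46×10⁻⁵
On a pressure surface, geostrophic balance gives V_g = (g/f)|∂Z/∂n|:
V_g = 9.81 × 4.46×10⁻⁵ / 8.77×10⁻⁵ = 4.98 m/s
Converting: 4.98 m/s × 3.6 = 18 km/h

18 km/h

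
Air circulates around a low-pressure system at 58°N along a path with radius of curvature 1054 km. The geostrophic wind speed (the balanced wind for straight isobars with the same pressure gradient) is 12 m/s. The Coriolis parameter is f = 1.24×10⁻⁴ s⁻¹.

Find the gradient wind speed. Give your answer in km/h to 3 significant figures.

39.8 km/h

Around a low, centrifugal force acts outward with Coriolis, so pressure-gradient force balances both:
(1/ρ)|∂P/∂n| = fV + V²/R  →  V² + fR·V − fR·V_g = 0
With fR = 1.24×10⁻⁴ × 1054×10³ m = 131 m/s:
V = [−fR + √((fR)² + 4 fR V_g)]/2 = [−131 + √(131² + 4×131×12)]/2 = 11.1 m/s
Subgeostrophic (V < V_g = 12 m/s), as expected around a low.
Converting: 11.1 m/s × 3.6 = 39.8 km/h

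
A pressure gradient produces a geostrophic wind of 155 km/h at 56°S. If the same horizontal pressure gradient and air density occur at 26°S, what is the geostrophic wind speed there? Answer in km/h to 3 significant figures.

293 km/h

With the same pressure gradient and density, V_g ∝ 1/f ∝ 1/sin φ.
V₂ = V₁ · sin φ₁ / sin φ₂ = 155 × sin 56° / sin 26°
V₂ = 155 × 0.8290/0.4384 = 293 km/h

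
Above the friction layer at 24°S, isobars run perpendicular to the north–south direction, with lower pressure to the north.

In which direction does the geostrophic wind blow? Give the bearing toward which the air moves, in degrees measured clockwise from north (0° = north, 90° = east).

The pressure-gradient force points toward the north (bearing 000°).
Geostrophic balance: in the Southern Hemisphere the Coriolis force deflects motion to the left, so the geostrophic wind blows 90° to the left of the pressure-gradient force (low pressure on the right).
Rotating 000° by 90° counterclockwise gives 270° — the wind blows toward the west.

270°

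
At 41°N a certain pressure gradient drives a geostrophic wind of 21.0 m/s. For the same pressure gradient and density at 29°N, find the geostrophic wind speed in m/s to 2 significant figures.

With the same pressure gradient and density, V_g ∝ 1/f ∝ 1/sin φ.
V₂ = V₁ · sin φ₁ / sin φ₂ = 21.0 × sin 41° / sin 29°
V₂ = 21.0 × 0.6561/0.4848 = 28 m/s

28 m/s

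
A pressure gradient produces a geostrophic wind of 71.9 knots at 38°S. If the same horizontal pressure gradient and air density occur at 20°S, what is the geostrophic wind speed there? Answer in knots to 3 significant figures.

With the same pressure gradient and density, V_g ∝ 1/f ∝ 1/sin φ.
V₂ = V₁ · sin φ₁ / sin φ₂ = 71.9 × sin 38° / sin 20°
V₂ = 71.9 × 0.6157/0.3420 = 129 knots

129 knots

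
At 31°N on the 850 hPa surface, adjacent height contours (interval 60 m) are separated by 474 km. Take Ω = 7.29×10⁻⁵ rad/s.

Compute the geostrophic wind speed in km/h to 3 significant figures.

59.5 km/h

Coriolis parameter at 31°N:
f = 2Ω sin φ = 2 × 7.29×10⁻⁵ × sin 31° = 7.51×10⁻⁵ s⁻¹
Height gradient: |∂Z/∂n| = 60 m / 474000 m = 1.27×10⁻⁴
On a pressure surface, geostrophic balance gives V_g = (g/f)|∂Z/∂n|:
V_g = 9.81 × 1.27×10⁻⁴ / 7.51×10⁻⁵ = 16.5 m/s
Converting: 16.5 m/s × 3.6 = 59.5 km/h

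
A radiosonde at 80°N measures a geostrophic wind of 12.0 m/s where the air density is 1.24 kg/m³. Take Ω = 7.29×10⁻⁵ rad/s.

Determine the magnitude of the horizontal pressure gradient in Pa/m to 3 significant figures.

Coriolis parameter at 80°N:
f = 2Ω sin φ = 2 × 7.29×10⁻⁵ × sin 80° = 1.44×10⁻⁴ s⁻¹
Geostrophic balance rearranged: |∂P/∂n| = f ρ V_g
|∂P/∂n| = 1.44×10⁻⁴ × 1.24 × 12.0 = 2.14×10⁻³ Pa/m

2.14×10⁻³ Pa/m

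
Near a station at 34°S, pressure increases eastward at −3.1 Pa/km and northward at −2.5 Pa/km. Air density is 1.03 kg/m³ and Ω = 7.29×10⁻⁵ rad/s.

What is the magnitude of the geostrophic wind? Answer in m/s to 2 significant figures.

Coriolis parameter at 34°S:
f = 2Ω sin φ = 2 × 7.29×10⁻⁵ × sin 34° = 8.15×10⁻⁵ s⁻¹
In the Southern Hemisphere f is negative: f = −8.15×10⁻⁵ s⁻¹.
Component geostrophic relations (x east, y north):
u_g = −(1/(fρ)) ∂P/∂y,  v_g = (1/(fρ)) ∂P/∂x
u_g = −(−2.5×10⁻³)/(−8.15×10⁻⁵ × 1.03) = −29.8 m/s;  v_g = (−3.1×10⁻³)/(−8.15×10⁻⁵ × 1.03) = 36.9 m/s
|V_g| = √(u_g² + v_g²) = 47.4 m/s

47 m/s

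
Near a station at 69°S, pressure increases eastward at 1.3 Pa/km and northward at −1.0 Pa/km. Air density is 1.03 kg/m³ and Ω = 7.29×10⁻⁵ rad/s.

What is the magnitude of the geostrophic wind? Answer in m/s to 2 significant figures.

12 m/s

Coriolis parameter at 69°S:
f = 2Ω sin φ = 2 × 7.29×10⁻⁵ × sin 69° = 1.36×10⁻⁴ s⁻¹
In the Southern Hemisphere f is negative: f = −1.36×10⁻⁴ s⁻¹.
Component geostrophic relations (x east, y north):
u_g = −(1/(fρ)) ∂P/∂y,  v_g = (1/(fρ)) ∂P/∂x
u_g = −(−1.0×10⁻³)/(−1.36×10⁻⁴ × 1.03) = −7.13 m/s;  v_g = (1.3×10⁻³)/(−1.36×10⁻⁴ × 1.03) = −9.27 m/s
|V_g| = √(u_g² + v_g²) = 11.7 m/s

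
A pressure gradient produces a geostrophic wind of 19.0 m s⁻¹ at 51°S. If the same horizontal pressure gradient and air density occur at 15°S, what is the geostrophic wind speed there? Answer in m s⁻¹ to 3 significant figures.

57.1 m s⁻¹

With the same pressure gradient and density, V_g ∝ 1/f ∝ 1/sin φ.
V₂ = V₁ · sin φ₁ / sin φ₂ = 19.0 × sin 51° / sin 15°
V₂ = 19.0 × 0.7771/0.2588 = 57.1 m s⁻¹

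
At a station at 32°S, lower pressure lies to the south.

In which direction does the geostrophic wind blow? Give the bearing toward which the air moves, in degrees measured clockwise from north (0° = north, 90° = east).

090°

The pressure-gradient force points toward the south (bearing 180°).
Geostrophic balance: in the Southern Hemisphere the Coriolis force deflects motion to the left, so the geostrophic wind blows 90° to the left of the pressure-gradient force (low pressure on the right).
Rotating 180° by 90° counterclockwise gives 090° — the wind blows toward the east.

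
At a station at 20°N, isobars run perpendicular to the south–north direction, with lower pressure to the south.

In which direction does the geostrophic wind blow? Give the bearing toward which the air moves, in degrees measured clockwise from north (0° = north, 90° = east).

270°

The pressure-gradient force points toward the south (bearing 180°).
Geostrophic balance: in the Northern Hemisphere the Coriolis force deflects motion to the right, so the geostrophic wind blows 90° to the right of the pressure-gradient force (low pressure on the left).
Rotating 180° by 90° clockwise gives 270° — the wind blows toward the west.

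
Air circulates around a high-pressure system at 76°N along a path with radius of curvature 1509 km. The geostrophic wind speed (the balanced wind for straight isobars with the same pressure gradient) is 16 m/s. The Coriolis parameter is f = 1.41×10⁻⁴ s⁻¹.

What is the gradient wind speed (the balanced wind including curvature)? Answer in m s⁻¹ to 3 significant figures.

17.4 m s⁻¹

Around a high, pressure-gradient force acts outward with centrifugal, so Coriolis balances both:
fV = (1/ρ)|∂P/∂n| + V²/R  →  V² − fR·V + fR·V_g = 0
With fR = 1.41×10⁻⁴ × 1509×10³ m = 213 m/s:
V = [fR − √((fR)² − 4 fR V_g)]/2 = [213 − √(213² − 4×213×16)]/2 = 17.4 m/s
Supergeostrophic (V > V_g = 16 m/s), as expected around a high.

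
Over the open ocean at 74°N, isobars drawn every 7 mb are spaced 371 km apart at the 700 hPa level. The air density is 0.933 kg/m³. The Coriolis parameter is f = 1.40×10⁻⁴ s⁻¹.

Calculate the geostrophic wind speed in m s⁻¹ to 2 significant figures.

Pressure gradient: |∂P/∂n| = 700 Pa / 371000 m = 1.89×10⁻³ Pa/m
Geostrophic balance (pressure-gradient force = Coriolis force):
V_g = (1/(fρ)) |∂P/∂n| = 1.89×10⁻³ / (1.40×10⁻⁴ × 0.933) = 14.4 m/s

14 m s⁻¹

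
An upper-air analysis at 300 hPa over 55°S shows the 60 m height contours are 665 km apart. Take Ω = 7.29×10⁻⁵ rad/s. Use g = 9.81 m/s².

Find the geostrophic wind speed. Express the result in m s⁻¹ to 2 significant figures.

Coriolis parameter at 55°S:
f = 2Ω sin φ = 2 × 7.29×10⁻⁵ × sin 55° = 1.19×10⁻⁴ s⁻¹
Height gradient: |∂Z/∂n| = 60 m / 665000 m = 9.02×10⁻⁵
On a pressure surface, geostrophic balance gives V_g = (g/f)|∂Z/∂n|:
V_g = 9.81 × 9.02×10⁻⁵ / 1.19×10⁻⁴ = 7.41 m/s

7.4 m s⁻¹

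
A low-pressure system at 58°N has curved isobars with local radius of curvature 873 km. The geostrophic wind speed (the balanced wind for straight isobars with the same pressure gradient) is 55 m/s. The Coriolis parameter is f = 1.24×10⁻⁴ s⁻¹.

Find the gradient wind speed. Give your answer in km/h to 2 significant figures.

140 km/h

Around a low, centrifugal force acts outward with Coriolis, so pressure-gradient force balances both:
(1/ρ)|∂P/∂n| = fV + V²/R  →  V² + fR·V − fR·V_g = 0
With fR = 1.24×10⁻⁴ × 873×10³ m = 108 m/s:
V = [−fR + √((fR)² + 4 fR V_g)]/2 = [−108 + √(108² + 4×108×55)]/2 = 40.1 m/s
Subgeostrophic (V < V_g = 55 m/s), as expected around a low.
Converting: 40.1 m/s × 3.6 = 140 km/h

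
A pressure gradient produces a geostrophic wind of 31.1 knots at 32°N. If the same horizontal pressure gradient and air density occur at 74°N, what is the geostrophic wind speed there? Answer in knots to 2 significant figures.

17 knots

With the same pressure gradient and density, V_g ∝ 1/f ∝ 1/sin φ.
V₂ = V₁ · sin φ₁ / sin φ₂ = 31.1 × sin 32° / sin 74°
V₂ = 31.1 × 0.5299/0.9613 = 17 knots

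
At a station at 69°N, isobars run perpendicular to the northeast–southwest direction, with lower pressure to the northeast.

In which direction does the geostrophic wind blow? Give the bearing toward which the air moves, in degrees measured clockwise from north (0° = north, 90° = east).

135°

The pressure-gradient force points toward the northeast (bearing 045°).
Geostrophic balance: in the Northern Hemisphere the Coriolis force deflects motion to the right, so the geostrophic wind blows 90° to the right of the pressure-gradient force (low pressure on the left).
Rotating 045° by 90° clockwise gives 135° — the wind blows toward the southeast.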